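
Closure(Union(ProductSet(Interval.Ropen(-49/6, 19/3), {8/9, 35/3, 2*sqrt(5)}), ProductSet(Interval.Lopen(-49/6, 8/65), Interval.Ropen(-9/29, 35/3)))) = Union(ProductSet({-49/6, 8/65}, Interval(-9/29, 35/3)), ProductSet(Interval(-49/6, 8/65), {-9/29, 35/3}), ProductSet(Interval.Lopen(-49/6, 8/65), Interval.Ropen(-9/29, 35/3)), ProductSet(Interval(-49/6, 19/3), {8/9, 35/3, 2*sqrt(5)}))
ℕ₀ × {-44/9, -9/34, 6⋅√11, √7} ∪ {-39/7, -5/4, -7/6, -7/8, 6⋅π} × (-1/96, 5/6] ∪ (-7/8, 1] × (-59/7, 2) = ((-7/8, 1] × (-59/7, 2)) ∪ (ℕ₀ × {-44/9, -9/34, 6⋅√11, √7}) ∪ ({-39/7, -5/4, -7/6, -7/8, 6⋅π} × (-1/96, 5/6])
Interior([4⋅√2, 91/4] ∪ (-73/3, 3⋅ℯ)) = (-73/3, 91/4)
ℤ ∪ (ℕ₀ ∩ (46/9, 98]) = ℤ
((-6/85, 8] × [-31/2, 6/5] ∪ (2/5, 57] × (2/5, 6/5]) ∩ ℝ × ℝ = ((-6/85, 8] × [-31/2, 6/5]) ∪ ((2/5, 57] × (2/5, 6/5])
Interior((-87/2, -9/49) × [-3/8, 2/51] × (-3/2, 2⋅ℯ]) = (-87/2, -9/49) × (-3/8, 2/51) × (-3/2, 2⋅ℯ)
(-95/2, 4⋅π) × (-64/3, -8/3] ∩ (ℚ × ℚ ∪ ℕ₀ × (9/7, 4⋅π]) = (ℚ ∩ (-95/2, 4⋅π)) × (ℚ ∩ (-64/3, -8/3])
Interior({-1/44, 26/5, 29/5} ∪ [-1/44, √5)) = (-1/44, √5)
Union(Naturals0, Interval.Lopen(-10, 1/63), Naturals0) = Union(Interval.Lopen(-10, 1/63), Naturals0)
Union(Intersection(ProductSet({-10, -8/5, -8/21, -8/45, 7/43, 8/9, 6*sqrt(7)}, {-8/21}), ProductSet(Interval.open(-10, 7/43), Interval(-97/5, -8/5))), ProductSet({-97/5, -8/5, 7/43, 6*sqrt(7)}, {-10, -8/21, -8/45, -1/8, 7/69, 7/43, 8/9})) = ProductSet({-97/5, -8/5, 7/43, 6*sqrt(7)}, {-10, -8/21, -8/45, -1/8, 7/69, 7/43, 8/9})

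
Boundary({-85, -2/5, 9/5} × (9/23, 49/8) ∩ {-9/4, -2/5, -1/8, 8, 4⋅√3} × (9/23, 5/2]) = {-2/5} × [9/23, 5/2]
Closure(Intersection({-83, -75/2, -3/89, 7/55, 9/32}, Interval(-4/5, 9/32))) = {-3/89, 7/55, 9/32}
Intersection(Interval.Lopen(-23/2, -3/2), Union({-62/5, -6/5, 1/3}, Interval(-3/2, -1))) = {-3/2}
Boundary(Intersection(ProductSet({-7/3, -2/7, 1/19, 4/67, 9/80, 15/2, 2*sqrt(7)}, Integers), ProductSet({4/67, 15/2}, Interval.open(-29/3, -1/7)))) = ProductSet({4/67, 15/2}, Range(-9, 0, 1))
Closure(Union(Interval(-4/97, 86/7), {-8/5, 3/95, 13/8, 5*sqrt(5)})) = Union({-8/5}, Interval(-4/97, 86/7))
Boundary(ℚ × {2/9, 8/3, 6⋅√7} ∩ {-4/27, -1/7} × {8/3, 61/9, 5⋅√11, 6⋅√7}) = {-4/27, -1/7} × {8/3, 6⋅√7}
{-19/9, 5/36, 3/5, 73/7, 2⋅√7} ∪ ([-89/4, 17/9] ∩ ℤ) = {-22, -21, …, 1} ∪ {-19/9, 5/36, 3/5, 73/7, 2⋅√7}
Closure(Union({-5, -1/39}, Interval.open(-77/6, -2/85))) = Interval(-77/6, -2/85)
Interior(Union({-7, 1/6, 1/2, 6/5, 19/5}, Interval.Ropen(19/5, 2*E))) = Interval.open(19/5, 2*E)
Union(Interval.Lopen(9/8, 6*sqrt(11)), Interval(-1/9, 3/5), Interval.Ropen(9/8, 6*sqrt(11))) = Union(Interval(-1/9, 3/5), Interval(9/8, 6*sqrt(11)))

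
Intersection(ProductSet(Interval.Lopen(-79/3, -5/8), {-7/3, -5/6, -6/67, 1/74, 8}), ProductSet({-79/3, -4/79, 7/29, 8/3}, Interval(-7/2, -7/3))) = EmptySet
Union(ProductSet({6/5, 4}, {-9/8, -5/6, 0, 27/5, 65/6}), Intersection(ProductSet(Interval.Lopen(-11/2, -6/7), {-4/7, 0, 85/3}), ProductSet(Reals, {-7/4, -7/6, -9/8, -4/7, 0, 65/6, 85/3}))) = Union(ProductSet({6/5, 4}, {-9/8, -5/6, 0, 27/5, 65/6}), ProductSet(Interval.Lopen(-11/2, -6/7), {-4/7, 0, 85/3}))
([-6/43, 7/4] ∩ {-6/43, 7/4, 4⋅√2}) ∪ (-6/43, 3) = [-6/43, 3)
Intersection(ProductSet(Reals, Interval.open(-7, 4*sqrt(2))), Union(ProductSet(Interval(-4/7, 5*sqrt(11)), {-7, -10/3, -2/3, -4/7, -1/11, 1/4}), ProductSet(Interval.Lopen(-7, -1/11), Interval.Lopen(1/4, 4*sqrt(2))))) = Union(ProductSet(Interval.Lopen(-7, -1/11), Interval.open(1/4, 4*sqrt(2))), ProductSet(Interval(-4/7, 5*sqrt(11)), {-10/3, -2/3, -4/7, -1/11, 1/4}))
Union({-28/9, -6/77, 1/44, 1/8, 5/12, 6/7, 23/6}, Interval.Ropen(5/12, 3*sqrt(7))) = Union({-28/9, -6/77, 1/44, 1/8}, Interval.Ropen(5/12, 3*sqrt(7)))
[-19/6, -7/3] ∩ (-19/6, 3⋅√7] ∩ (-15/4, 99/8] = (-19/6, -7/3]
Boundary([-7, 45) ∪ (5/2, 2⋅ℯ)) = {-7, 45}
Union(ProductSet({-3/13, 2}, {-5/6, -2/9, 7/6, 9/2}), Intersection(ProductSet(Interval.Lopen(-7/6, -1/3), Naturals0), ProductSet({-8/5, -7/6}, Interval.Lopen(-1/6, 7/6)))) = ProductSet({-3/13, 2}, {-5/6, -2/9, 7/6, 9/2})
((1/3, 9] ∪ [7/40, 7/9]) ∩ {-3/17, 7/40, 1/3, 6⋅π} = {7/40, 1/3}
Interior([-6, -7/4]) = (-6, -7/4)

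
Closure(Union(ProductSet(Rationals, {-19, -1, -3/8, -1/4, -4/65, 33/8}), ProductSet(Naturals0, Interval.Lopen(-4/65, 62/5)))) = Union(ProductSet(Naturals0, Interval(-4/65, 62/5)), ProductSet(Reals, {-19, -1, -3/8, -1/4, -4/65, 33/8}))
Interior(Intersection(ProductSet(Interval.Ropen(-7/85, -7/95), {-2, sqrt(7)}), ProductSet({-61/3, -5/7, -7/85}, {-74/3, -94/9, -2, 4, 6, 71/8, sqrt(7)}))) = EmptySet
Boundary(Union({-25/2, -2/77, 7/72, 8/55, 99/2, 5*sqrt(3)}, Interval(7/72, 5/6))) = {-25/2, -2/77, 7/72, 5/6, 99/2, 5*sqrt(3)}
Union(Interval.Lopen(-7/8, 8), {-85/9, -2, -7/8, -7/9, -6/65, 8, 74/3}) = Union({-85/9, -2, 74/3}, Interval(-7/8, 8))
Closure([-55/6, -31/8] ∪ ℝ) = (-∞, ∞)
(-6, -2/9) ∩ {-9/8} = {-9/8}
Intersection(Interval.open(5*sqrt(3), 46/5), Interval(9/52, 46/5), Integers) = Range(9, 10, 1)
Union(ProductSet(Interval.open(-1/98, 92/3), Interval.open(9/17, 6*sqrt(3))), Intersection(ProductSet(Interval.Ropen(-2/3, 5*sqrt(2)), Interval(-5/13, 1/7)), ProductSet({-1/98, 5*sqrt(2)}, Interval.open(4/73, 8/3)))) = Union(ProductSet({-1/98}, Interval.Lopen(4/73, 1/7)), ProductSet(Interval.open(-1/98, 92/3), Interval.open(9/17, 6*sqrt(3))))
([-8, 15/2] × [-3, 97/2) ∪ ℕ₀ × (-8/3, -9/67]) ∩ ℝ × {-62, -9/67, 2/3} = (ℕ₀ × {-9/67}) ∪ ([-8, 15/2] × {-9/67, 2/3})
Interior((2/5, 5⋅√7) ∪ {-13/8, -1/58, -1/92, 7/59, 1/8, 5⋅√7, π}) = (2/5, 5⋅√7)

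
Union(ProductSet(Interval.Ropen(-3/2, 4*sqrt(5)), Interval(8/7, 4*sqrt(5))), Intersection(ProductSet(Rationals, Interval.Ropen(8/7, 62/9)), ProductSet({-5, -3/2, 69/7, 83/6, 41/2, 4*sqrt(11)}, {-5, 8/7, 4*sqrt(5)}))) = Union(ProductSet({-5, -3/2, 69/7, 83/6, 41/2}, {8/7}), ProductSet(Interval.Ropen(-3/2, 4*sqrt(5)), Interval(8/7, 4*sqrt(5))))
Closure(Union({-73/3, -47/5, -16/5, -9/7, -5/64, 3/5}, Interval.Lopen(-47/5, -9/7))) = Union({-73/3, -5/64, 3/5}, Interval(-47/5, -9/7))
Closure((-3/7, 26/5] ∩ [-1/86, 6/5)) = [-1/86, 6/5]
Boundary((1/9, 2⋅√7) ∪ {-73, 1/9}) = {-73, 1/9, 2⋅√7}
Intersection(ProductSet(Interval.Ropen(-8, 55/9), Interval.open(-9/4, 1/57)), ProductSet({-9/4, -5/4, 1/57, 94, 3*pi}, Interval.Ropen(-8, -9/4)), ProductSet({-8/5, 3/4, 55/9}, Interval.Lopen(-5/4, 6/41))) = EmptySet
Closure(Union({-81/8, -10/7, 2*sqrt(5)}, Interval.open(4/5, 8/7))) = Union({-81/8, -10/7, 2*sqrt(5)}, Interval(4/5, 8/7))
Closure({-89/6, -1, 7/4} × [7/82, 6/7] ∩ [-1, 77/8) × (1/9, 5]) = {-1, 7/4} × [1/9, 6/7]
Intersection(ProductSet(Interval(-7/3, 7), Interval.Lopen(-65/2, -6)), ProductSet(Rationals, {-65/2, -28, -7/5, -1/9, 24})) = ProductSet(Intersection(Interval(-7/3, 7), Rationals), {-28})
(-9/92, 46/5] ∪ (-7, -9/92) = (-7, -9/92) ∪ (-9/92, 46/5]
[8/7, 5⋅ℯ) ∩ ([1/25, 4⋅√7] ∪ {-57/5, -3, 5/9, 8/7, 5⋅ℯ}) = [8/7, 4⋅√7]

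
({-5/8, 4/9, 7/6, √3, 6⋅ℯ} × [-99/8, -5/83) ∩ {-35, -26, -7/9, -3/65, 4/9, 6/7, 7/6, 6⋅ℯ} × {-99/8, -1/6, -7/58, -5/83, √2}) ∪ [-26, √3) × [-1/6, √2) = ({4/9, 7/6, 6⋅ℯ} × {-99/8, -1/6, -7/58}) ∪ ([-26, √3) × [-1/6, √2))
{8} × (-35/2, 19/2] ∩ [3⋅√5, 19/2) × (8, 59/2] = {8} × (8, 19/2]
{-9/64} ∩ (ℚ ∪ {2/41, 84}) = {-9/64}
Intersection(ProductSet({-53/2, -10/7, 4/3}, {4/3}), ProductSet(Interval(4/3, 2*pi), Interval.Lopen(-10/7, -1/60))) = EmptySet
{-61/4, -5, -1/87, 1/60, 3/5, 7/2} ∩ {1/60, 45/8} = {1/60}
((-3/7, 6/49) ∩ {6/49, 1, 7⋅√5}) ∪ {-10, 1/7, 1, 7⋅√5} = {-10, 1/7, 1, 7⋅√5}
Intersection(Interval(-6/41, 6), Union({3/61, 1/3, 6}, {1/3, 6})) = {3/61, 1/3, 6}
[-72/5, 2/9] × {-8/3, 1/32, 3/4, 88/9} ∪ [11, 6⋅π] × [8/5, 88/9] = ([-72/5, 2/9] × {-8/3, 1/32, 3/4, 88/9}) ∪ ([11, 6⋅π] × [8/5, 88/9])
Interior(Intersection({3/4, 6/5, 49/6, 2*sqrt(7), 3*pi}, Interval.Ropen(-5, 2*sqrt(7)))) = EmptySet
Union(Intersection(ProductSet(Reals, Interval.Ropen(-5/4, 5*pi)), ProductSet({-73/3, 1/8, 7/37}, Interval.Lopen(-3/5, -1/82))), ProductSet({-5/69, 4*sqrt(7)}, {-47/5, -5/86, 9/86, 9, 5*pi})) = Union(ProductSet({-5/69, 4*sqrt(7)}, {-47/5, -5/86, 9/86, 9, 5*pi}), ProductSet({-73/3, 1/8, 7/37}, Interval.Lopen(-3/5, -1/82)))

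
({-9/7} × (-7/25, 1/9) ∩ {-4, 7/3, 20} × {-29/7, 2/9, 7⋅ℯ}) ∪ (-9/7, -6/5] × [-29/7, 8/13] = (-9/7, -6/5] × [-29/7, 8/13]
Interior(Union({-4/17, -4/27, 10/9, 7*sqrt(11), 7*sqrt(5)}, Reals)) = Reals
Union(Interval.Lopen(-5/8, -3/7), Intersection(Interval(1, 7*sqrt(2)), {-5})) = Interval.Lopen(-5/8, -3/7)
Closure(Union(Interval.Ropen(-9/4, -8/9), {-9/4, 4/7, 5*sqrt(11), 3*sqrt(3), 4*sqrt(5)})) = Union({4/7, 5*sqrt(11), 3*sqrt(3), 4*sqrt(5)}, Interval(-9/4, -8/9))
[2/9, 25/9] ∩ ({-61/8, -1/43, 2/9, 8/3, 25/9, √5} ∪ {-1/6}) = {2/9, 8/3, 25/9, √5}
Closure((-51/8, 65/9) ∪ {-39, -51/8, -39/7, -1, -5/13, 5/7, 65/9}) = {-39} ∪ [-51/8, 65/9]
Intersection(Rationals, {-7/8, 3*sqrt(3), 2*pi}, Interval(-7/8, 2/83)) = {-7/8}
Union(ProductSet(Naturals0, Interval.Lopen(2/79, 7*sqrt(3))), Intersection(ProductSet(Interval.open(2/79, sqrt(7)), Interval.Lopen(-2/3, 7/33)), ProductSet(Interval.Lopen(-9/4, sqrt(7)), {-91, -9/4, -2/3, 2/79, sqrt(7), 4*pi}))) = Union(ProductSet(Interval.open(2/79, sqrt(7)), {2/79}), ProductSet(Naturals0, Interval.Lopen(2/79, 7*sqrt(3))))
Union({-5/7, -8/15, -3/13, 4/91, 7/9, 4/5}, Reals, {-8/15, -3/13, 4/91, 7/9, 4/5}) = Reals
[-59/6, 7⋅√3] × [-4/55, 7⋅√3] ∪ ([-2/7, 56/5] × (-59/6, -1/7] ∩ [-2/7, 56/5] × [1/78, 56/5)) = [-59/6, 7⋅√3] × [-4/55, 7⋅√3]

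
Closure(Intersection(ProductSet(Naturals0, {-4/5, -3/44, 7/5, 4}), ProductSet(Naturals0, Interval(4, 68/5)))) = ProductSet(Naturals0, {4})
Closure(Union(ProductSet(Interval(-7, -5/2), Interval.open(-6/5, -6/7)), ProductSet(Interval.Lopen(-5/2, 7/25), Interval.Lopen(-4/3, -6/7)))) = Union(ProductSet({-5/2, 7/25}, Interval(-4/3, -6/7)), ProductSet(Interval(-7, -5/2), Interval(-6/5, -6/7)), ProductSet(Interval(-5/2, 7/25), {-4/3, -6/7}), ProductSet(Interval.Lopen(-5/2, 7/25), Interval.Lopen(-4/3, -6/7)))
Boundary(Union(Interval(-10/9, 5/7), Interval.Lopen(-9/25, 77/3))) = {-10/9, 77/3}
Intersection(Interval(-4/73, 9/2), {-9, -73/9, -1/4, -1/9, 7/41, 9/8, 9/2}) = {7/41, 9/8, 9/2}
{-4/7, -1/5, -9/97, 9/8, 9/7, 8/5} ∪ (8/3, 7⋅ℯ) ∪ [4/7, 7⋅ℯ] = {-4/7, -1/5, -9/97} ∪ [4/7, 7⋅ℯ]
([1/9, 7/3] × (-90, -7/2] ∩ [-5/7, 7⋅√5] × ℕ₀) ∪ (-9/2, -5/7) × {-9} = (-9/2, -5/7) × {-9}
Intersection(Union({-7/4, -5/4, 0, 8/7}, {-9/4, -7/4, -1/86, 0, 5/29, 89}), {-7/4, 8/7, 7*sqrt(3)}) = {-7/4, 8/7}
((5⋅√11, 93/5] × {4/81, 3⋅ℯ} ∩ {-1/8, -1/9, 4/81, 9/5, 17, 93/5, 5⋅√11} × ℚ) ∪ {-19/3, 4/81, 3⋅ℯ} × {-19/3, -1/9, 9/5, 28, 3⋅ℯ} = ({17, 93/5} × {4/81}) ∪ ({-19/3, 4/81, 3⋅ℯ} × {-19/3, -1/9, 9/5, 28, 3⋅ℯ})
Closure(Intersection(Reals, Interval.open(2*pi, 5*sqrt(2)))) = Interval(2*pi, 5*sqrt(2))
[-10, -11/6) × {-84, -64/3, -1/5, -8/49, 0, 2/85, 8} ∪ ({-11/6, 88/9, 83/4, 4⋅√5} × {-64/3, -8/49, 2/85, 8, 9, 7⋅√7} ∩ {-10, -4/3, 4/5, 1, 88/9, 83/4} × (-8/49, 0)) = [-10, -11/6) × {-84, -64/3, -1/5, -8/49, 0, 2/85, 8}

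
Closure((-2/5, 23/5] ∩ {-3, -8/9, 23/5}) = {23/5}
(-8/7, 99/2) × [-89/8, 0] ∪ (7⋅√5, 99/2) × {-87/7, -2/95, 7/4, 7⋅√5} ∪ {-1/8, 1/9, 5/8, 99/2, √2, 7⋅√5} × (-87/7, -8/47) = ((-8/7, 99/2) × [-89/8, 0]) ∪ ({-1/8, 1/9, 5/8, 99/2, √2, 7⋅√5} × (-87/7, -8/47)) ∪ ((7⋅√5, 99/2) × {-87/7, -2/95, 7/4, 7⋅√5})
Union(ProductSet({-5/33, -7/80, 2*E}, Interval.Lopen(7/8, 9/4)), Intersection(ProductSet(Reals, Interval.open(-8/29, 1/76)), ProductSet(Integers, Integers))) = Union(ProductSet({-5/33, -7/80, 2*E}, Interval.Lopen(7/8, 9/4)), ProductSet(Integers, Range(0, 1, 1)))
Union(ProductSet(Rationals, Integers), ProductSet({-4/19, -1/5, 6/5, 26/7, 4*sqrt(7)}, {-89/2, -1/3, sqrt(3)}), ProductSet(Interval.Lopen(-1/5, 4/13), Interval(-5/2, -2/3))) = Union(ProductSet({-4/19, -1/5, 6/5, 26/7, 4*sqrt(7)}, {-89/2, -1/3, sqrt(3)}), ProductSet(Interval.Lopen(-1/5, 4/13), Interval(-5/2, -2/3)), ProductSet(Rationals, Integers))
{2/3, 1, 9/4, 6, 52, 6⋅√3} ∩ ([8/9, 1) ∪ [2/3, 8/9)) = {2/3}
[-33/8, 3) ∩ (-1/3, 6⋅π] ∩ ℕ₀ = {0, 1, 2}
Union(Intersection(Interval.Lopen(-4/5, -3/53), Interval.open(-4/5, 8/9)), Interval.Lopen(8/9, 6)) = Union(Interval.Lopen(-4/5, -3/53), Interval.Lopen(8/9, 6))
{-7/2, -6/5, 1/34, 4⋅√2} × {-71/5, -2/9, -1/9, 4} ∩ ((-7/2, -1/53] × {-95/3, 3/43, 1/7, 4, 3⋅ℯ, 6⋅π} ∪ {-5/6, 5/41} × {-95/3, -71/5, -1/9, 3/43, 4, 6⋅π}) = {-6/5} × {4}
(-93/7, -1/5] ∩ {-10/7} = {-10/7}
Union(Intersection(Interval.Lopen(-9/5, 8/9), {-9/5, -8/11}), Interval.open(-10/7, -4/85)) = Interval.open(-10/7, -4/85)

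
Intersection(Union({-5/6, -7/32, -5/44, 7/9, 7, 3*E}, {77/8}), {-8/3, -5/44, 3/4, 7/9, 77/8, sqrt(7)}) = {-5/44, 7/9, 77/8}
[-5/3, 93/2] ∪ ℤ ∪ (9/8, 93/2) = ℤ ∪ [-5/3, 93/2]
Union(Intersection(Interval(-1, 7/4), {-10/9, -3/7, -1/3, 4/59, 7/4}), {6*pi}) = {-3/7, -1/3, 4/59, 7/4, 6*pi}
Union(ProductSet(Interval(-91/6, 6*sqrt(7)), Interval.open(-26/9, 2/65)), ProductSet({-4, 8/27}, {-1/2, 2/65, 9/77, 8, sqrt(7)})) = Union(ProductSet({-4, 8/27}, {-1/2, 2/65, 9/77, 8, sqrt(7)}), ProductSet(Interval(-91/6, 6*sqrt(7)), Interval.open(-26/9, 2/65)))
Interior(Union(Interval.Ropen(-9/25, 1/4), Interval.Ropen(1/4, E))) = Interval.open(-9/25, E)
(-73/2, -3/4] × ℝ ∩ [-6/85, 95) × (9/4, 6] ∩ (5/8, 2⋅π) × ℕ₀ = ∅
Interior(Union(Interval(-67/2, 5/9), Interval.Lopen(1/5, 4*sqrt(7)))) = Interval.open(-67/2, 4*sqrt(7))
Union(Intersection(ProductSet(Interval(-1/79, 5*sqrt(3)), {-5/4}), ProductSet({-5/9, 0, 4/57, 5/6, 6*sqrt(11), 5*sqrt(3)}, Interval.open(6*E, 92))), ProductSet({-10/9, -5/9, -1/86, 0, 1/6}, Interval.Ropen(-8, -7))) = ProductSet({-10/9, -5/9, -1/86, 0, 1/6}, Interval.Ropen(-8, -7))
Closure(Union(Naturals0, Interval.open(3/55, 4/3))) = Union(Complement(Naturals0, Interval.open(3/55, 4/3)), Interval(3/55, 4/3), Naturals0)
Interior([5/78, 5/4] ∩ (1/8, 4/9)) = (1/8, 4/9)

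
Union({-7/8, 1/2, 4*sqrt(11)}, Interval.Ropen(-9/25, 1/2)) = Union({-7/8, 4*sqrt(11)}, Interval(-9/25, 1/2))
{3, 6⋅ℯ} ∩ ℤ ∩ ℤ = {3}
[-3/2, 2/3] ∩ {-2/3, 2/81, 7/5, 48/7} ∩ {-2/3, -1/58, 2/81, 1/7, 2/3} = {-2/3, 2/81}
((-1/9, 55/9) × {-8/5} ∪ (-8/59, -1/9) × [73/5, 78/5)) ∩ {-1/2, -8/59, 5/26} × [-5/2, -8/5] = {5/26} × {-8/5}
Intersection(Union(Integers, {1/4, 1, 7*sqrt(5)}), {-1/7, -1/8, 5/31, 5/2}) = EmptySet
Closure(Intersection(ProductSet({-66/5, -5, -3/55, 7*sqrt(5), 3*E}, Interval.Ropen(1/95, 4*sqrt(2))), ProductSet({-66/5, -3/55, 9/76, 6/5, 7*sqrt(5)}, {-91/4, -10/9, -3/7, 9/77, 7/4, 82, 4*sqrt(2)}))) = ProductSet({-66/5, -3/55, 7*sqrt(5)}, {9/77, 7/4})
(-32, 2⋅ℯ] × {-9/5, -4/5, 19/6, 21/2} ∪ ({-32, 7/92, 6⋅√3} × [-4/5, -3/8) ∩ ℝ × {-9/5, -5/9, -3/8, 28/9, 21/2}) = ({-32, 7/92, 6⋅√3} × {-5/9}) ∪ ((-32, 2⋅ℯ] × {-9/5, -4/5, 19/6, 21/2})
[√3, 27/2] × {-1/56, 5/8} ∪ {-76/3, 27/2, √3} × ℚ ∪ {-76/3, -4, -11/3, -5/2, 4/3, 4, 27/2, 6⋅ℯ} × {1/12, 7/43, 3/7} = ({-76/3, 27/2, √3} × ℚ) ∪ ([√3, 27/2] × {-1/56, 5/8}) ∪ ({-76/3, -4, -11/3, -5/2, 4/3, 4, 27/2, 6⋅ℯ} × {1/12, 7/43, 3/7})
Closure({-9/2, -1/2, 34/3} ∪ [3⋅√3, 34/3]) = {-9/2, -1/2} ∪ [3⋅√3, 34/3]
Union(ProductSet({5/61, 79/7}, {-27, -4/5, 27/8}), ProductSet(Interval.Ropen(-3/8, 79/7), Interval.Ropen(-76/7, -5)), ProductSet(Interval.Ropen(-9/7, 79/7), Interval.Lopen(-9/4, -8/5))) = Union(ProductSet({5/61, 79/7}, {-27, -4/5, 27/8}), ProductSet(Interval.Ropen(-9/7, 79/7), Interval.Lopen(-9/4, -8/5)), ProductSet(Interval.Ropen(-3/8, 79/7), Interval.Ropen(-76/7, -5)))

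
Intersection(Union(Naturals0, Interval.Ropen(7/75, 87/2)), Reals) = Union(Interval.Ropen(7/75, 87/2), Naturals0)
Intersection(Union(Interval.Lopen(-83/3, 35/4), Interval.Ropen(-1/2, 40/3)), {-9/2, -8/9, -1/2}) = {-9/2, -8/9, -1/2}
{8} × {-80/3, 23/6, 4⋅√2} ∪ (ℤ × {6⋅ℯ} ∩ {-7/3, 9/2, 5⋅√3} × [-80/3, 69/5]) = {8} × {-80/3, 23/6, 4⋅√2}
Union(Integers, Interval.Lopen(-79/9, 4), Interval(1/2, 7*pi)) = Union(Integers, Interval.Lopen(-79/9, 7*pi))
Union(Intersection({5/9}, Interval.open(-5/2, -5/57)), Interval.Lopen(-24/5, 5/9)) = Interval.Lopen(-24/5, 5/9)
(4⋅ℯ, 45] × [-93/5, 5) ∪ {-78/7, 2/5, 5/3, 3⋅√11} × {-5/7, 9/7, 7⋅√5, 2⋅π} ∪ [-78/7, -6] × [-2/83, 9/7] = ([-78/7, -6] × [-2/83, 9/7]) ∪ ((4⋅ℯ, 45] × [-93/5, 5)) ∪ ({-78/7, 2/5, 5/3, 3⋅√11} × {-5/7, 9/7, 7⋅√5, 2⋅π})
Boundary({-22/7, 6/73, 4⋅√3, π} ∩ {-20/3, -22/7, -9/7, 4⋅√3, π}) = {-22/7, 4⋅√3, π}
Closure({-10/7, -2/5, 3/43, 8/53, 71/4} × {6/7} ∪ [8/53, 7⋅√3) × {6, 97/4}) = ({-10/7, -2/5, 3/43, 8/53, 71/4} × {6/7}) ∪ ([8/53, 7⋅√3] × {6, 97/4})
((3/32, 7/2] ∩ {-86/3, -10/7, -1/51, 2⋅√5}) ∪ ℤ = ℤ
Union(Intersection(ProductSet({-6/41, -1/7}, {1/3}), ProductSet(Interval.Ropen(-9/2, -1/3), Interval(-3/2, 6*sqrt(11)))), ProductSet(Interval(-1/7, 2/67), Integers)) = ProductSet(Interval(-1/7, 2/67), Integers)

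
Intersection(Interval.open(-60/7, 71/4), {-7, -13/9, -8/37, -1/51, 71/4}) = {-7, -13/9, -8/37, -1/51}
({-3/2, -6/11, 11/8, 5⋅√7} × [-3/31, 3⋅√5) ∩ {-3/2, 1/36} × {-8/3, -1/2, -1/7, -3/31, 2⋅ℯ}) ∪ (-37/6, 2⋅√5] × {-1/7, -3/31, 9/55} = ({-3/2} × {-3/31, 2⋅ℯ}) ∪ ((-37/6, 2⋅√5] × {-1/7, -3/31, 9/55})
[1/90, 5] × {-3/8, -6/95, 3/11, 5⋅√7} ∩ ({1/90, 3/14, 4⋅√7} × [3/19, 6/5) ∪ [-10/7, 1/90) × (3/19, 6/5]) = {1/90, 3/14} × {3/11}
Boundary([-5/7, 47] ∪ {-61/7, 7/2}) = {-61/7, -5/7, 47}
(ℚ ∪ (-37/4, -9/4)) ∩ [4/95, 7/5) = ℚ ∩ [4/95, 7/5)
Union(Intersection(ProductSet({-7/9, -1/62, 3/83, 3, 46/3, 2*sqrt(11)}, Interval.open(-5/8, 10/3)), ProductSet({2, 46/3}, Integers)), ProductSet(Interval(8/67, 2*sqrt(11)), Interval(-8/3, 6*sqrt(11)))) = Union(ProductSet({46/3}, Range(0, 4, 1)), ProductSet(Interval(8/67, 2*sqrt(11)), Interval(-8/3, 6*sqrt(11))))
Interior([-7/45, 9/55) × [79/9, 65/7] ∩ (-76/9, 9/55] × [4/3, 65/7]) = (-7/45, 9/55) × (79/9, 65/7)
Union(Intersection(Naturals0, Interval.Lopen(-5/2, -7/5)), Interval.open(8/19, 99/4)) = Interval.open(8/19, 99/4)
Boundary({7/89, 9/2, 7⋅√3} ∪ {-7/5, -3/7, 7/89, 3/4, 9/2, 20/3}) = {-7/5, -3/7, 7/89, 3/4, 9/2, 20/3, 7⋅√3}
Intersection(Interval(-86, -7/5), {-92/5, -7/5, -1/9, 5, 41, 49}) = {-92/5, -7/5}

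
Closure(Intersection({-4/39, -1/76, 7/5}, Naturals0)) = EmptySet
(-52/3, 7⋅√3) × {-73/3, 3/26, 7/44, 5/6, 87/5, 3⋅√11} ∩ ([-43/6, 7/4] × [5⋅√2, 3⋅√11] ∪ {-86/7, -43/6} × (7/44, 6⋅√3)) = ({-86/7, -43/6} × {5/6, 3⋅√11}) ∪ ([-43/6, 7/4] × {3⋅√11})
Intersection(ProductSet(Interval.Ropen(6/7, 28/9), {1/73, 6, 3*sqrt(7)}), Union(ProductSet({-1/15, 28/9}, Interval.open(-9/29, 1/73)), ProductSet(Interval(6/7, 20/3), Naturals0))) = ProductSet(Interval.Ropen(6/7, 28/9), {6})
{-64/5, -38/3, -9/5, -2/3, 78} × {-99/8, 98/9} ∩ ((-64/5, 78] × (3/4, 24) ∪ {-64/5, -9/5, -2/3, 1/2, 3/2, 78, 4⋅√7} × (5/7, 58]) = {-64/5, -38/3, -9/5, -2/3, 78} × {98/9}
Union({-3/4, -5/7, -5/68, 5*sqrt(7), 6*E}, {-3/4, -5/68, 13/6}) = {-3/4, -5/7, -5/68, 13/6, 5*sqrt(7), 6*E}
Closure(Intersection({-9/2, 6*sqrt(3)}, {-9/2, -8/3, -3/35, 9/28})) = {-9/2}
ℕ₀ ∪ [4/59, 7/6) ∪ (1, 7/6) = ℕ₀ ∪ [4/59, 7/6)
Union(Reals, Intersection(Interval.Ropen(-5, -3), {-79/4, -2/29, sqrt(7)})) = Reals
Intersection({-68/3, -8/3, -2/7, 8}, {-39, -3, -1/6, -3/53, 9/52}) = EmptySet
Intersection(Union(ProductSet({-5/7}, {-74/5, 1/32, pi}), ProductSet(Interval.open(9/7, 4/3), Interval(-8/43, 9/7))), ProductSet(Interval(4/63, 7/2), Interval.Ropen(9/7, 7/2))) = ProductSet(Interval.open(9/7, 4/3), {9/7})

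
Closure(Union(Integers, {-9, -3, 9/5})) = Union({9/5}, Integers)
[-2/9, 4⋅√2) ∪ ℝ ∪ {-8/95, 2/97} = (-∞, ∞)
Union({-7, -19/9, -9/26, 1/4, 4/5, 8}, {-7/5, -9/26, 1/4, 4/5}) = {-7, -19/9, -7/5, -9/26, 1/4, 4/5, 8}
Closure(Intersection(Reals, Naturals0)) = Naturals0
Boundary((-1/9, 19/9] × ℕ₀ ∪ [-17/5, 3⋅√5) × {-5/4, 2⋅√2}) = ([-1/9, 19/9] × ℕ₀) ∪ ([-17/5, 3⋅√5] × {-5/4, 2⋅√2})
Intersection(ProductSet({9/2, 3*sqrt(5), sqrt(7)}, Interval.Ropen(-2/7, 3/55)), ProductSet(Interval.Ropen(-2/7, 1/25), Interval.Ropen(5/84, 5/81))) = EmptySet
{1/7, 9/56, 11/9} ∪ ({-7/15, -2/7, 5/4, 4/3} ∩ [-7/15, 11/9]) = {-7/15, -2/7, 1/7, 9/56, 11/9}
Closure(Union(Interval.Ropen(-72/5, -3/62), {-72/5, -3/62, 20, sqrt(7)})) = Union({20, sqrt(7)}, Interval(-72/5, -3/62))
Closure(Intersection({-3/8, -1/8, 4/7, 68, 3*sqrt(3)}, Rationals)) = {-3/8, -1/8, 4/7, 68}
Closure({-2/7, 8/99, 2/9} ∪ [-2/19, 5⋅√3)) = {-2/7} ∪ [-2/19, 5⋅√3]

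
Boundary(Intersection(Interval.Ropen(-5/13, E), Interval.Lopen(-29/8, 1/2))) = {-5/13, 1/2}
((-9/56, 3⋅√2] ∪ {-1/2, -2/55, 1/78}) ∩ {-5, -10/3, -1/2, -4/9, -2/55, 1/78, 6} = {-1/2, -2/55, 1/78}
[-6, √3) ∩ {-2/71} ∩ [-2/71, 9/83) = {-2/71}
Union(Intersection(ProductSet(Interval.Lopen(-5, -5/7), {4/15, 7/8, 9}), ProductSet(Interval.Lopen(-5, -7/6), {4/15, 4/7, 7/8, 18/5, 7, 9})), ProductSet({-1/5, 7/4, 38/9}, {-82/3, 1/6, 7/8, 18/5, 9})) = Union(ProductSet({-1/5, 7/4, 38/9}, {-82/3, 1/6, 7/8, 18/5, 9}), ProductSet(Interval.Lopen(-5, -7/6), {4/15, 7/8, 9}))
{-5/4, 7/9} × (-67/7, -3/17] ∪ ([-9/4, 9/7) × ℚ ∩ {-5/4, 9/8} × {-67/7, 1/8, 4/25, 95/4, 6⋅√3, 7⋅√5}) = ({-5/4, 7/9} × (-67/7, -3/17]) ∪ ({-5/4, 9/8} × {-67/7, 1/8, 4/25, 95/4})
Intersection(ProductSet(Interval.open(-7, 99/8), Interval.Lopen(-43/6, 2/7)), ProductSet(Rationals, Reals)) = ProductSet(Intersection(Interval.open(-7, 99/8), Rationals), Interval.Lopen(-43/6, 2/7))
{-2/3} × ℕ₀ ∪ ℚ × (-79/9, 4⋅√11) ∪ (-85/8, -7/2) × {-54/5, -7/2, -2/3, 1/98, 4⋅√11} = ({-2/3} × ℕ₀) ∪ (ℚ × (-79/9, 4⋅√11)) ∪ ((-85/8, -7/2) × {-54/5, -7/2, -2/3, 1/98, 4⋅√11})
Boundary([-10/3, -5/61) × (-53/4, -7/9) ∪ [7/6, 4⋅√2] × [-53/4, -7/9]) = ({-10/3, -5/61, 7/6, 4⋅√2} × [-53/4, -7/9]) ∪ (([-10/3, -5/61] ∪ [7/6, 4⋅√2]) × {-53/4, -7/9})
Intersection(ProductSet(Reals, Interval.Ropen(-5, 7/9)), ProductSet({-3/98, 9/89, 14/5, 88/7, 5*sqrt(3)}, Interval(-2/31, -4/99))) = ProductSet({-3/98, 9/89, 14/5, 88/7, 5*sqrt(3)}, Interval(-2/31, -4/99))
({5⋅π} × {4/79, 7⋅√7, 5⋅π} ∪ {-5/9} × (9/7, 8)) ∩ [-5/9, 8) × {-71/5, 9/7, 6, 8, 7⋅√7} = {-5/9} × {6}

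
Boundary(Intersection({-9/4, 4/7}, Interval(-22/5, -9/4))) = {-9/4}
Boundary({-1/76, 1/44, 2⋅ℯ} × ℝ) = {-1/76, 1/44, 2⋅ℯ} × ℝ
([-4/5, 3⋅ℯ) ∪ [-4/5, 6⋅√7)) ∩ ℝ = [-4/5, 6⋅√7)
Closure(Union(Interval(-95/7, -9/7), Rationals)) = Union(Interval(-oo, oo), Rationals)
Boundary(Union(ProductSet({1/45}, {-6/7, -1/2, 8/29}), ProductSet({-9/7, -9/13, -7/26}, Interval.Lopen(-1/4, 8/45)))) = Union(ProductSet({1/45}, {-6/7, -1/2, 8/29}), ProductSet({-9/7, -9/13, -7/26}, Interval(-1/4, 8/45)))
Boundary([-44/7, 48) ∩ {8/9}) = {8/9}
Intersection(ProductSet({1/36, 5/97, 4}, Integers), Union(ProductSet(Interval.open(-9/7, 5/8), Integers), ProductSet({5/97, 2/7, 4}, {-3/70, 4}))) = Union(ProductSet({1/36, 5/97}, Integers), ProductSet({5/97, 4}, {4}))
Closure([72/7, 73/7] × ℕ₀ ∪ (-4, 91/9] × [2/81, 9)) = ([72/7, 73/7] × ℕ₀) ∪ ({-4, 91/9} × [2/81, 9]) ∪ ([-4, 91/9] × {2/81, 9}) ∪ ((-4, 91/9] × [2/81, 9))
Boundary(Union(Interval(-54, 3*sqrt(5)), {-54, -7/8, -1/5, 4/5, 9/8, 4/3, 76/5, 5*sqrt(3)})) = {-54, 76/5, 5*sqrt(3), 3*sqrt(5)}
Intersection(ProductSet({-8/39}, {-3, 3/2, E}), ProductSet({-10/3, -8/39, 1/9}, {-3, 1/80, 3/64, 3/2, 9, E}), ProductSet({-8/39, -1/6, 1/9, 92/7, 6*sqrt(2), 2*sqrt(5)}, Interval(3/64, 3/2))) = ProductSet({-8/39}, {3/2})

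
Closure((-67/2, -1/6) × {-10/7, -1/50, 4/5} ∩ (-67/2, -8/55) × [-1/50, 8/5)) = [-67/2, -1/6] × {-1/50, 4/5}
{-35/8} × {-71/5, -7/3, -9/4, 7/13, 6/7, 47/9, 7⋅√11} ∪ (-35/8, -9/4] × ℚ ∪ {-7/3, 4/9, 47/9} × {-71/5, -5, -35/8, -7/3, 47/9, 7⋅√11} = ((-35/8, -9/4] × ℚ) ∪ ({-35/8} × {-71/5, -7/3, -9/4, 7/13, 6/7, 47/9, 7⋅√11}) ∪ ({-7/3, 4/9, 47/9} × {-71/5, -5, -35/8, -7/3, 47/9, 7⋅√11})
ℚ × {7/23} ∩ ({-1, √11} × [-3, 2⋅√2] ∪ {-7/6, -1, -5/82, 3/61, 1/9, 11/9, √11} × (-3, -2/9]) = {-1} × {7/23}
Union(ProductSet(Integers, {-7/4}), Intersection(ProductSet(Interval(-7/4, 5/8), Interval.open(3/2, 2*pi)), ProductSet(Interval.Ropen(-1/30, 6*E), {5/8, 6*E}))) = ProductSet(Integers, {-7/4})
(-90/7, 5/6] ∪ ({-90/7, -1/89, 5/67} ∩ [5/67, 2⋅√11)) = (-90/7, 5/6]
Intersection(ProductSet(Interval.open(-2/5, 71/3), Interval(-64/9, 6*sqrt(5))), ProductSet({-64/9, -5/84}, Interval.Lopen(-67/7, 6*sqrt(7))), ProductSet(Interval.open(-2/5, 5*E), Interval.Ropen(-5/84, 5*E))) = ProductSet({-5/84}, Interval(-5/84, 6*sqrt(5)))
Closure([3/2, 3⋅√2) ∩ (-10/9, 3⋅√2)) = [3/2, 3⋅√2]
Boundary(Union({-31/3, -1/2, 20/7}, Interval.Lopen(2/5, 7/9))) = {-31/3, -1/2, 2/5, 7/9, 20/7}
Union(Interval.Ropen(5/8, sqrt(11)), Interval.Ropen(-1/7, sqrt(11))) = Interval.Ropen(-1/7, sqrt(11))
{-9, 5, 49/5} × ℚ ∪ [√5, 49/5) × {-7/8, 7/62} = ({-9, 5, 49/5} × ℚ) ∪ ([√5, 49/5) × {-7/8, 7/62})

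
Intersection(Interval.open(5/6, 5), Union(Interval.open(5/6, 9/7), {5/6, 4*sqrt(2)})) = Interval.open(5/6, 9/7)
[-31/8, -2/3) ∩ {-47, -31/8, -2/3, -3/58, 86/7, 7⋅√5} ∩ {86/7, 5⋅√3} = ∅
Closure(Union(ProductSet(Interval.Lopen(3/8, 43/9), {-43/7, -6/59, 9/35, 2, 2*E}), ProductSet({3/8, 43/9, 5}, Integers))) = Union(ProductSet({3/8, 43/9, 5}, Integers), ProductSet(Interval(3/8, 43/9), {-43/7, -6/59, 9/35, 2, 2*E}))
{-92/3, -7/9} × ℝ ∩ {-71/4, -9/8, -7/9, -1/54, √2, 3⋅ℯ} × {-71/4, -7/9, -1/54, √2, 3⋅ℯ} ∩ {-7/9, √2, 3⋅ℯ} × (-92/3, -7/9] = {-7/9} × {-71/4, -7/9}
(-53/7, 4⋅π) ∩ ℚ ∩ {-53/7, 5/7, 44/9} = {5/7, 44/9}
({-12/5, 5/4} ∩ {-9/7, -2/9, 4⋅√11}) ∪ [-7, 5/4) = [-7, 5/4)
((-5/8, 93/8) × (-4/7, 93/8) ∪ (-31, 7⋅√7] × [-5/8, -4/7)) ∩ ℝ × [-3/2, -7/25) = ((-5/8, 93/8) × (-4/7, -7/25)) ∪ ((-31, 7⋅√7] × [-5/8, -4/7))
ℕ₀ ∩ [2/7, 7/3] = {1, 2}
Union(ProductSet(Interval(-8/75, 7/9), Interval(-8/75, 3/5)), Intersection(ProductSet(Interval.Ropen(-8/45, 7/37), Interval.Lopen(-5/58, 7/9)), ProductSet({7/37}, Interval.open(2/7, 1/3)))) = ProductSet(Interval(-8/75, 7/9), Interval(-8/75, 3/5))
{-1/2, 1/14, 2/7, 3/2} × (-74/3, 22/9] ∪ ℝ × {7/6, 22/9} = (ℝ × {7/6, 22/9}) ∪ ({-1/2, 1/14, 2/7, 3/2} × (-74/3, 22/9])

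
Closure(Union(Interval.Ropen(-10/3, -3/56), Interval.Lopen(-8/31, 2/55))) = Interval(-10/3, 2/55)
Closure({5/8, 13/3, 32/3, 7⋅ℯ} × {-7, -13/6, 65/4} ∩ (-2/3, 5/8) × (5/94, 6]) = ∅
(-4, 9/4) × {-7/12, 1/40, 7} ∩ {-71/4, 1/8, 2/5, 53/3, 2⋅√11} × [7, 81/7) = {1/8, 2/5} × {7}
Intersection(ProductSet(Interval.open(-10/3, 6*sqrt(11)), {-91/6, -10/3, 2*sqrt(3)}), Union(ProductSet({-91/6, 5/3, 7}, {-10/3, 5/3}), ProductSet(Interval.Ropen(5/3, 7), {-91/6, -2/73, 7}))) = Union(ProductSet({5/3, 7}, {-10/3}), ProductSet(Interval.Ropen(5/3, 7), {-91/6}))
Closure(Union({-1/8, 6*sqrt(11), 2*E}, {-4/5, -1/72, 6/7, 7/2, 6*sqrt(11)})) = {-4/5, -1/8, -1/72, 6/7, 7/2, 6*sqrt(11), 2*E}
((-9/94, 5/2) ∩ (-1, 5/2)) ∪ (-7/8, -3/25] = (-7/8, -3/25] ∪ (-9/94, 5/2)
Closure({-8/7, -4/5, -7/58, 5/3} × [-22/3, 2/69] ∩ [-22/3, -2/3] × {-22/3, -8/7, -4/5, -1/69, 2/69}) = {-8/7, -4/5} × {-22/3, -8/7, -4/5, -1/69, 2/69}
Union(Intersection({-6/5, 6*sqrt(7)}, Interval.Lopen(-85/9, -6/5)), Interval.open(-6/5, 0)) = Interval.Ropen(-6/5, 0)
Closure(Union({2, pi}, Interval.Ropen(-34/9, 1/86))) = Union({2, pi}, Interval(-34/9, 1/86))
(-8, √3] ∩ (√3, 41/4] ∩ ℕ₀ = ∅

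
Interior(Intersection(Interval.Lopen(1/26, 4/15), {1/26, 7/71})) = EmptySet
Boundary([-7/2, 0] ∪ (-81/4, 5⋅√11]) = {-81/4, 5⋅√11}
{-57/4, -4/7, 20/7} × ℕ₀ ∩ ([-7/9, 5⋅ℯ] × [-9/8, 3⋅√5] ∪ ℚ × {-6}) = {-4/7, 20/7} × {0, 1, …, 6}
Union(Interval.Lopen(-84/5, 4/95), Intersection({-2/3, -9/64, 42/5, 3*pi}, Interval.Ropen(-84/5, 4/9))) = Interval.Lopen(-84/5, 4/95)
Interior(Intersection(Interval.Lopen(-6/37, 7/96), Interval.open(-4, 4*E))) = Interval.open(-6/37, 7/96)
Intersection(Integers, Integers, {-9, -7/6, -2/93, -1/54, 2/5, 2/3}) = {-9}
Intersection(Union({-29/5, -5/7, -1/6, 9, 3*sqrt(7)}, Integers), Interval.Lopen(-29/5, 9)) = Union({-5/7, -1/6, 3*sqrt(7)}, Range(-5, 10, 1))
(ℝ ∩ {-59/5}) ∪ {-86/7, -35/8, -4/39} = {-86/7, -59/5, -35/8, -4/39}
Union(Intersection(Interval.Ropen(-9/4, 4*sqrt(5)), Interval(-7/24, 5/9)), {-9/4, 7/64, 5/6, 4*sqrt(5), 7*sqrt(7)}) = Union({-9/4, 5/6, 4*sqrt(5), 7*sqrt(7)}, Interval(-7/24, 5/9))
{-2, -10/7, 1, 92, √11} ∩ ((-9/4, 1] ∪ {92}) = {-2, -10/7, 1, 92}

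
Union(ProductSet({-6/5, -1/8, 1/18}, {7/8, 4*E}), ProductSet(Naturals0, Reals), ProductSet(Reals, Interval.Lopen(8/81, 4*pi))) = Union(ProductSet(Naturals0, Reals), ProductSet(Reals, Interval.Lopen(8/81, 4*pi)))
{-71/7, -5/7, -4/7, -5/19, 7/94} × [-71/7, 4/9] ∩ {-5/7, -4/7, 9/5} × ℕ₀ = {-5/7, -4/7} × {0}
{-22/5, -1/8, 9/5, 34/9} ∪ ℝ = ℝ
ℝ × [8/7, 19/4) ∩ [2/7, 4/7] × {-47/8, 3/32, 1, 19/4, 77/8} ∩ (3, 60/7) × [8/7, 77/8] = ∅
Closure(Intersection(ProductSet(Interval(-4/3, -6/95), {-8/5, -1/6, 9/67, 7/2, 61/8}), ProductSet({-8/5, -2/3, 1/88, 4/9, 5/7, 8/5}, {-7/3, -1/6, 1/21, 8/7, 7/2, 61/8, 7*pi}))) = ProductSet({-2/3}, {-1/6, 7/2, 61/8})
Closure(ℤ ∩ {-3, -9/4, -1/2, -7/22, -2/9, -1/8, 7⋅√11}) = {-3}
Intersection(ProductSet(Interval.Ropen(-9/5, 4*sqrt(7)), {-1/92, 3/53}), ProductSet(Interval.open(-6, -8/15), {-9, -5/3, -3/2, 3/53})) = ProductSet(Interval.Ropen(-9/5, -8/15), {3/53})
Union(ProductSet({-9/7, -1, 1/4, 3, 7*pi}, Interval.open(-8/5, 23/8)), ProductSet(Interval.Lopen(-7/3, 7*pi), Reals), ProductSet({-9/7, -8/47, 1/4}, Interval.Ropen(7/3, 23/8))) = ProductSet(Interval.Lopen(-7/3, 7*pi), Reals)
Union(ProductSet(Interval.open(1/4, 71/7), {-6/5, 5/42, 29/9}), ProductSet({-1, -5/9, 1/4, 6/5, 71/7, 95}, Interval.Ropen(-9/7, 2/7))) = Union(ProductSet({-1, -5/9, 1/4, 6/5, 71/7, 95}, Interval.Ropen(-9/7, 2/7)), ProductSet(Interval.open(1/4, 71/7), {-6/5, 5/42, 29/9}))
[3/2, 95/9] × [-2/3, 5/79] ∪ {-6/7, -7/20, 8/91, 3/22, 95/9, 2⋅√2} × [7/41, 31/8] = ([3/2, 95/9] × [-2/3, 5/79]) ∪ ({-6/7, -7/20, 8/91, 3/22, 95/9, 2⋅√2} × [7/41, 31/8])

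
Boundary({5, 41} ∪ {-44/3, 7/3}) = {-44/3, 7/3, 5, 41}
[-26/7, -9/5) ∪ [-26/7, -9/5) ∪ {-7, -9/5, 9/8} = {-7, 9/8} ∪ [-26/7, -9/5]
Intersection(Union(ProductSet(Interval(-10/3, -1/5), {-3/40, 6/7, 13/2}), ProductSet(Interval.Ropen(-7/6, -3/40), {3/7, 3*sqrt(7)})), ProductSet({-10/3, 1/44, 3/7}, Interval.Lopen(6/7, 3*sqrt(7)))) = ProductSet({-10/3}, {13/2})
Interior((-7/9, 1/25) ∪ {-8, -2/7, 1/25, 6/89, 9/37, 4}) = (-7/9, 1/25)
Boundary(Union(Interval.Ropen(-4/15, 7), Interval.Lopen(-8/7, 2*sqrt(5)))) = {-8/7, 7}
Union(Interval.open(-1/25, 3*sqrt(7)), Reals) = Interval(-oo, oo)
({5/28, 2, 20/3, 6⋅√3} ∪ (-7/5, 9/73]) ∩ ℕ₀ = {0} ∪ {2}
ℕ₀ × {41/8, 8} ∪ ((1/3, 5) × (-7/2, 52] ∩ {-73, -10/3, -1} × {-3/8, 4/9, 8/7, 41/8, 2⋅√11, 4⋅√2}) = ℕ₀ × {41/8, 8}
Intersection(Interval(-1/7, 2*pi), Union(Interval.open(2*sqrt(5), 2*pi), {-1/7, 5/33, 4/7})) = Union({-1/7, 5/33, 4/7}, Interval.open(2*sqrt(5), 2*pi))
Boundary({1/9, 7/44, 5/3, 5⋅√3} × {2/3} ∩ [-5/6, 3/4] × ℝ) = {1/9, 7/44} × {2/3}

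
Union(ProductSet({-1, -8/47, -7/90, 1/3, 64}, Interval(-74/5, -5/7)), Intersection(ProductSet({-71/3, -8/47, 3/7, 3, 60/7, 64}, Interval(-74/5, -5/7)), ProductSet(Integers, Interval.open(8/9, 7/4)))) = ProductSet({-1, -8/47, -7/90, 1/3, 64}, Interval(-74/5, -5/7))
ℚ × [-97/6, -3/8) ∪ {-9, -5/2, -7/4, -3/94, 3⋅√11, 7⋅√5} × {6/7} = (ℚ × [-97/6, -3/8)) ∪ ({-9, -5/2, -7/4, -3/94, 3⋅√11, 7⋅√5} × {6/7})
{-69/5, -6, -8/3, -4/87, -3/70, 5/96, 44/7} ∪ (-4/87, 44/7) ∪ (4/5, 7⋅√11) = {-69/5, -6, -8/3} ∪ [-4/87, 7⋅√11)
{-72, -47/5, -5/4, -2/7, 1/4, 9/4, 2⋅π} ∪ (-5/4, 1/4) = {-72, -47/5, 9/4, 2⋅π} ∪ [-5/4, 1/4]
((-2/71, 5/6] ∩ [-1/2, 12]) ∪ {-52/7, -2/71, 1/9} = {-52/7} ∪ [-2/71, 5/6]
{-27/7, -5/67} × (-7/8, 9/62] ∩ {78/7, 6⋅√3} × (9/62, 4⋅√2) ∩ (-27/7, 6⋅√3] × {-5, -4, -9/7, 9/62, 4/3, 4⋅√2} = ∅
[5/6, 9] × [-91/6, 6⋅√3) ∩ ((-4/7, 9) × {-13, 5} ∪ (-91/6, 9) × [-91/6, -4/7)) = [5/6, 9) × ([-91/6, -4/7) ∪ {5})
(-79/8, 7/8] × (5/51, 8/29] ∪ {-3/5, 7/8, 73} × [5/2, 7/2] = ({-3/5, 7/8, 73} × [5/2, 7/2]) ∪ ((-79/8, 7/8] × (5/51, 8/29])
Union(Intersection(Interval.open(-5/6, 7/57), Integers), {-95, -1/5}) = Union({-95, -1/5}, Range(0, 1, 1))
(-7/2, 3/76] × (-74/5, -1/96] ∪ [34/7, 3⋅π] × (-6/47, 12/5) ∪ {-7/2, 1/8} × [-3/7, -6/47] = ({-7/2, 1/8} × [-3/7, -6/47]) ∪ ((-7/2, 3/76] × (-74/5, -1/96]) ∪ ([34/7, 3⋅π] × (-6/47, 12/5))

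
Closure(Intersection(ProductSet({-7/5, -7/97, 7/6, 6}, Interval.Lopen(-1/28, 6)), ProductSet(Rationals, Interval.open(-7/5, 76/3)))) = ProductSet({-7/5, -7/97, 7/6, 6}, Interval(-1/28, 6))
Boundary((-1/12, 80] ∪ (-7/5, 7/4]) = {-7/5, 80}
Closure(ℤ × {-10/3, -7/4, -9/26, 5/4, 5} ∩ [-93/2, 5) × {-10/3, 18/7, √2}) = {-46, -45, …, 4} × {-10/3}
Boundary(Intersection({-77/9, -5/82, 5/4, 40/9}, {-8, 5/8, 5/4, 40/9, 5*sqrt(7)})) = {5/4, 40/9}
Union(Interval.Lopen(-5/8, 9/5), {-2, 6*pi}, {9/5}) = Union({-2, 6*pi}, Interval.Lopen(-5/8, 9/5))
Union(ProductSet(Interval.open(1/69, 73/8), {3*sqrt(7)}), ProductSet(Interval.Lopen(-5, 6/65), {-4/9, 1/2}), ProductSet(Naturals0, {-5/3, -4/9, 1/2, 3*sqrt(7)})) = Union(ProductSet(Interval.Lopen(-5, 6/65), {-4/9, 1/2}), ProductSet(Interval.open(1/69, 73/8), {3*sqrt(7)}), ProductSet(Naturals0, {-5/3, -4/9, 1/2, 3*sqrt(7)}))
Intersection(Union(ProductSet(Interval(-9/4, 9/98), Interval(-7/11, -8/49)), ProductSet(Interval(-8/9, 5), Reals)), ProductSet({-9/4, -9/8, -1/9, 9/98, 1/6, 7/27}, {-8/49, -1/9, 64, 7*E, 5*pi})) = Union(ProductSet({-9/4, -9/8, -1/9, 9/98}, {-8/49}), ProductSet({-1/9, 9/98, 1/6, 7/27}, {-8/49, -1/9, 64, 7*E, 5*pi}))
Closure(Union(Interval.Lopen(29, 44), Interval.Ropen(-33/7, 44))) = Interval(-33/7, 44)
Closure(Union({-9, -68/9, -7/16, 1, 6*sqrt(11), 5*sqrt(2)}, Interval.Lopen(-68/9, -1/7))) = Union({-9, 1, 6*sqrt(11), 5*sqrt(2)}, Interval(-68/9, -1/7))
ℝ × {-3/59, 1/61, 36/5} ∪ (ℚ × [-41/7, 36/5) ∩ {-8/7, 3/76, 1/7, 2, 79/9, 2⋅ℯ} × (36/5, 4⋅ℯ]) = ℝ × {-3/59, 1/61, 36/5}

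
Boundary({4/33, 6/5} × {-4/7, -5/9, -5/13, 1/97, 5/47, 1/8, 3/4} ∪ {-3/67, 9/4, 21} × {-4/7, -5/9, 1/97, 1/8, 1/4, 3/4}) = ({4/33, 6/5} × {-4/7, -5/9, -5/13, 1/97, 5/47, 1/8, 3/4}) ∪ ({-3/67, 9/4, 21} × {-4/7, -5/9, 1/97, 1/8, 1/4, 3/4})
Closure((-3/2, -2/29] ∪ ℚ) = ℚ ∪ (-∞, ∞)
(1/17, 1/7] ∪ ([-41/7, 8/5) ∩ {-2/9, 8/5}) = {-2/9} ∪ (1/17, 1/7]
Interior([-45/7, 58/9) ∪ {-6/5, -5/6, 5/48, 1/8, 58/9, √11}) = (-45/7, 58/9)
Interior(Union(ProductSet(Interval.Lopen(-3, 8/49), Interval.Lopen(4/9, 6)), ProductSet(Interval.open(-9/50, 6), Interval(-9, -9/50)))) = Union(ProductSet(Interval.open(-3, 8/49), Interval.open(4/9, 6)), ProductSet(Interval.open(-9/50, 6), Interval.open(-9, -9/50)))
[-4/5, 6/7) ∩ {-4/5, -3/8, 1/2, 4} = {-4/5, -3/8, 1/2}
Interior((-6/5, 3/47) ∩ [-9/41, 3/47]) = (-9/41, 3/47)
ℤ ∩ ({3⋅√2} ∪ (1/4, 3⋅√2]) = {1, 2, 3, 4}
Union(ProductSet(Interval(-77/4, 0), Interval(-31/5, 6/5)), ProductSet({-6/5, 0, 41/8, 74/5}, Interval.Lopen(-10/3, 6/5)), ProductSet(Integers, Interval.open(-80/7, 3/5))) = Union(ProductSet({-6/5, 0, 41/8, 74/5}, Interval.Lopen(-10/3, 6/5)), ProductSet(Integers, Interval.open(-80/7, 3/5)), ProductSet(Interval(-77/4, 0), Interval(-31/5, 6/5)))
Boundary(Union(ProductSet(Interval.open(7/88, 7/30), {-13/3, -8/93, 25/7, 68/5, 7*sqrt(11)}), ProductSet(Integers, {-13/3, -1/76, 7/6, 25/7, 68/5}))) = Union(ProductSet(Integers, {-13/3, -1/76, 7/6, 25/7, 68/5}), ProductSet(Interval(7/88, 7/30), {-13/3, -8/93, 25/7, 68/5, 7*sqrt(11)}))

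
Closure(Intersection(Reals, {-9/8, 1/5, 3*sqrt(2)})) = {-9/8, 1/5, 3*sqrt(2)}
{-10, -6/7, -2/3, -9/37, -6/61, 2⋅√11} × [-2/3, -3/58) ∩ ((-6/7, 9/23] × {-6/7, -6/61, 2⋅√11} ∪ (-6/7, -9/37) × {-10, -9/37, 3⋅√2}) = ({-2/3} × {-9/37}) ∪ ({-2/3, -9/37, -6/61} × {-6/61})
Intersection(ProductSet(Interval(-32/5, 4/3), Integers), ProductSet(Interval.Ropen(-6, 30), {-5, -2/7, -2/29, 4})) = ProductSet(Interval(-6, 4/3), {-5, 4})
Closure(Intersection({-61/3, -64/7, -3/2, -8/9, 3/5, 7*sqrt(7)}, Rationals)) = {-61/3, -64/7, -3/2, -8/9, 3/5}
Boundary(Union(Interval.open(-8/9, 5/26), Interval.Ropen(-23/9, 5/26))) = {-23/9, 5/26}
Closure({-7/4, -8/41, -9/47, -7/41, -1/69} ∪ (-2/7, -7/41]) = {-7/4, -1/69} ∪ [-2/7, -7/41]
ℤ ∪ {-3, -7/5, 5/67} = ℤ ∪ {-7/5, 5/67}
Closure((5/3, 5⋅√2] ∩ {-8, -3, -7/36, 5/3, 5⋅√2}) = {5⋅√2}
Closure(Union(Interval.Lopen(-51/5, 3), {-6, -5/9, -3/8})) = Interval(-51/5, 3)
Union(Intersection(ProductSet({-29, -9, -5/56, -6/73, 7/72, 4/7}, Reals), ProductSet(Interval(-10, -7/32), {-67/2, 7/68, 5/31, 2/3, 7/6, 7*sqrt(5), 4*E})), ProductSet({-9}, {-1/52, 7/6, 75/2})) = ProductSet({-9}, {-67/2, -1/52, 7/68, 5/31, 2/3, 7/6, 75/2, 7*sqrt(5), 4*E})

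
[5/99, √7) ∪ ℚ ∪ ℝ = (-∞, ∞)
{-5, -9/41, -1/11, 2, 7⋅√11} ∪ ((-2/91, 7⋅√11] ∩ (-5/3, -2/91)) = {-5, -9/41, -1/11, 2, 7⋅√11}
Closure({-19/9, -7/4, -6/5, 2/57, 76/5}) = {-19/9, -7/4, -6/5, 2/57, 76/5}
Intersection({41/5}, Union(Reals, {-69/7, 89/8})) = {41/5}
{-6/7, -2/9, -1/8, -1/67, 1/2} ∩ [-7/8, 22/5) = {-6/7, -2/9, -1/8, -1/67, 1/2}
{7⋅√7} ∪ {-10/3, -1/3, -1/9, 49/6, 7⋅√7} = {-10/3, -1/3, -1/9, 49/6, 7⋅√7}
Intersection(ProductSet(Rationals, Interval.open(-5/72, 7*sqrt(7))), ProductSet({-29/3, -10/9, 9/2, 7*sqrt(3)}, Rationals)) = ProductSet({-29/3, -10/9, 9/2}, Intersection(Interval.open(-5/72, 7*sqrt(7)), Rationals))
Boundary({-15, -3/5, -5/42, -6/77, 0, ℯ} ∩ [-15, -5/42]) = {-15, -3/5, -5/42}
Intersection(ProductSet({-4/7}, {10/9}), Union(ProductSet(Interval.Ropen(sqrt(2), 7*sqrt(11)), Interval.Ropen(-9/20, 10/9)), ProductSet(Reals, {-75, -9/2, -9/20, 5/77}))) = EmptySet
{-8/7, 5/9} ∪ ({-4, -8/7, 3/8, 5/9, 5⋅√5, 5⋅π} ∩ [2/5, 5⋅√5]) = {-8/7, 5/9, 5⋅√5}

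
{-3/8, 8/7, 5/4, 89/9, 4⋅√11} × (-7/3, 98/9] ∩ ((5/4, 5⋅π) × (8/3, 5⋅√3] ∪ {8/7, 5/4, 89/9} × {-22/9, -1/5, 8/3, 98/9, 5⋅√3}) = ({8/7, 5/4, 89/9} × {-1/5, 8/3, 98/9, 5⋅√3}) ∪ ({89/9, 4⋅√11} × (8/3, 5⋅√3])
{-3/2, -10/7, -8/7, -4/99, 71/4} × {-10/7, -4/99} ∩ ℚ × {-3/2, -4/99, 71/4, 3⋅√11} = {-3/2, -10/7, -8/7, -4/99, 71/4} × {-4/99}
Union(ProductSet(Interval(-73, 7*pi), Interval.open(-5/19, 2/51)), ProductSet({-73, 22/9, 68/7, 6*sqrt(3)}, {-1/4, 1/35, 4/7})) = Union(ProductSet({-73, 22/9, 68/7, 6*sqrt(3)}, {-1/4, 1/35, 4/7}), ProductSet(Interval(-73, 7*pi), Interval.open(-5/19, 2/51)))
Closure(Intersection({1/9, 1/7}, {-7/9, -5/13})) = EmptySet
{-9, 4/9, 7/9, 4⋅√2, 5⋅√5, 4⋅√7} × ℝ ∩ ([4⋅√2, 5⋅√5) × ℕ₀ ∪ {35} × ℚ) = {4⋅√2, 4⋅√7} × ℕ₀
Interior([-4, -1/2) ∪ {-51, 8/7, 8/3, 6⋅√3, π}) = (-4, -1/2)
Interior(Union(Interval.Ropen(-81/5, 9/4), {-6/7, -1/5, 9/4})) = Interval.open(-81/5, 9/4)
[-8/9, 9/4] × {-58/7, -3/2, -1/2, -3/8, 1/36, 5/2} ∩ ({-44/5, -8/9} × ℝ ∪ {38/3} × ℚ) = {-8/9} × {-58/7, -3/2, -1/2, -3/8, 1/36, 5/2}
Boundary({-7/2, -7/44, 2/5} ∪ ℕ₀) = {-7/2, -7/44, 2/5} ∪ ℕ₀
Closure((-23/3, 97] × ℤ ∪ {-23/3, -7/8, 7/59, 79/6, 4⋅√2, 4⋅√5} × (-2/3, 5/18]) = ([-23/3, 97] × ℤ) ∪ ({-23/3, -7/8, 7/59, 79/6, 4⋅√2, 4⋅√5} × [-2/3, 5/18])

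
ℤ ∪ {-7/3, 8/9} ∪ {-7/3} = ℤ ∪ {-7/3, 8/9}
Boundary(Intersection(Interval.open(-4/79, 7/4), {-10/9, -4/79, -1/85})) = {-1/85}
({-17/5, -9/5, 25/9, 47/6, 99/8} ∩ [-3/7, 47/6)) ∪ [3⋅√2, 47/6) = {25/9} ∪ [3⋅√2, 47/6)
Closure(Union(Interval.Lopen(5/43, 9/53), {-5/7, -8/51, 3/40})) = Union({-5/7, -8/51, 3/40}, Interval(5/43, 9/53))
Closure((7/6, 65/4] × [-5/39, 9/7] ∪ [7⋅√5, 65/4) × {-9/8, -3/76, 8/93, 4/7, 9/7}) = ([7/6, 65/4] × [-5/39, 9/7]) ∪ ([7⋅√5, 65/4] × {-9/8, -3/76, 8/93, 4/7, 9/7})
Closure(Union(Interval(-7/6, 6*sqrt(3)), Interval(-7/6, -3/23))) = Interval(-7/6, 6*sqrt(3))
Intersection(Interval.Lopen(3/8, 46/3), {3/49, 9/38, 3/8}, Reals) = EmptySet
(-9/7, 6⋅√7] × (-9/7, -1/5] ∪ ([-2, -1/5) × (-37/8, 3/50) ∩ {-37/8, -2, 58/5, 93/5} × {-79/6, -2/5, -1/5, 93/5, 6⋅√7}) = ({-2} × {-2/5, -1/5}) ∪ ((-9/7, 6⋅√7] × (-9/7, -1/5])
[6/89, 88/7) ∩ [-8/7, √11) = [6/89, √11)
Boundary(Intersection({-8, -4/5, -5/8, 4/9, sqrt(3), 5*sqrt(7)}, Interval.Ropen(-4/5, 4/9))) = {-4/5, -5/8}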